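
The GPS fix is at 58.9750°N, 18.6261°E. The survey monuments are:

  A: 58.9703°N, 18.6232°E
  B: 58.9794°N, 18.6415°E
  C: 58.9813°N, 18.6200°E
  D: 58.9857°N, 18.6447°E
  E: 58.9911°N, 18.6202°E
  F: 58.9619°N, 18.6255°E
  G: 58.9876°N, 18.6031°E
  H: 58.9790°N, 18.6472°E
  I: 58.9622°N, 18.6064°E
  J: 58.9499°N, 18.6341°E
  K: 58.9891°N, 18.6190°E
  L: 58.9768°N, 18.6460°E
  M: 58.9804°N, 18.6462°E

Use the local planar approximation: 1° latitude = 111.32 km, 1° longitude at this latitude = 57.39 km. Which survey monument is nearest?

A

Distances from 58.9750°N, 18.6261°E:
A: √((-0.0047·111.32)² + (-0.0029·57.39)²) = √(0.273742 + 0.027699) = 0.5490 km
B: √((0.0044·111.32)² + (0.0154·57.39)²) = √(0.239912 + 0.781113) = 1.0105 km
C: √((0.0063·111.32)² + (-0.0061·57.39)²) = √(0.491844 + 0.122555) = 0.7838 km
D: √((0.0107·111.32)² + (0.0186·57.39)²) = √(1.418776 + 1.139458) = 1.5994 km
E: √((0.0161·111.32)² + (-0.0059·57.39)²) = √(3.212167 + 0.114651) = 1.8240 km
F: √((-0.0131·111.32)² + (-0.0006·57.39)²) = √(2.126616 + 0.001186) = 1.4587 km
G: √((0.0126·111.32)² + (-0.0230·57.39)²) = √(1.967377 + 1.742321) = 1.9261 km
H: √((0.0040·111.32)² + (0.0211·57.39)²) = √(0.198274 + 1.466349) = 1.2902 km
I: √((-0.0128·111.32)² + (-0.0197·57.39)²) = √(2.030329 + 1.278218) = 1.8189 km
J: √((-0.0251·111.32)² + (0.0080·57.39)²) = √(7.807174 + 0.210791) = 2.8316 km
K: √((0.0141·111.32)² + (-0.0071·57.39)²) = √(2.463682 + 0.166031) = 1.6216 km
L: √((0.0018·111.32)² + (0.0199·57.39)²) = √(0.040151 + 1.304303) = 1.1595 km
M: √((0.0054·111.32)² + (0.0201·57.39)²) = √(0.361355 + 1.330652) = 1.3008 km
Minimum: A at 0.5490 km.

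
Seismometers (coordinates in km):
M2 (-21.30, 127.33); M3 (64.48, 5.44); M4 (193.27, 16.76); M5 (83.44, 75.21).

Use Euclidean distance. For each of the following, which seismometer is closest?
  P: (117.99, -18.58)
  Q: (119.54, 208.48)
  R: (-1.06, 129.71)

P at (117.99, -18.58):
  M2: √((-139.29)² + (145.91)²) = √(19401.7041 + 21289.7281) = 201.72 km
  M3: √((-53.51)² + (24.02)²) = √(2863.3201 + 576.9604) = 58.65 km
  M4: √((75.28)² + (35.34)²) = √(5667.0784 + 1248.9156) = 83.16 km
  M5: √((-34.55)² + (93.79)²) = √(1193.7025 + 8796.5641) = 99.95 km
  → nearest: M3 (58.65 km)
Q at (119.54, 208.48):
  M2: √((-140.84)² + (-81.15)²) = √(19835.9056 + 6585.3225) = 162.55 km
  M3: √((-55.06)² + (-203.04)²) = √(3031.6036 + 41225.2416) = 210.37 km
  M4: √((73.73)² + (-191.72)²) = √(5436.1129 + 36756.5584) = 205.41 km
  M5: √((-36.10)² + (-133.27)²) = √(1303.2100 + 17760.8929) = 138.07 km
  → nearest: M5 (138.07 km)
R at (-1.06, 129.71):
  M2: √((-20.24)² + (-2.38)²) = √(409.6576 + 5.6644) = 20.38 km
  M3: √((65.54)² + (-124.27)²) = √(4295.4916 + 15443.0329) = 140.49 km
  M4: √((194.33)² + (-112.95)²) = √(37764.1489 + 12757.7025) = 224.77 km
  M5: √((84.50)² + (-54.50)²) = √(7140.2500 + 2970.2500) = 100.55 km
  → nearest: M2 (20.38 km)

P→M3; Q→M5; R→M2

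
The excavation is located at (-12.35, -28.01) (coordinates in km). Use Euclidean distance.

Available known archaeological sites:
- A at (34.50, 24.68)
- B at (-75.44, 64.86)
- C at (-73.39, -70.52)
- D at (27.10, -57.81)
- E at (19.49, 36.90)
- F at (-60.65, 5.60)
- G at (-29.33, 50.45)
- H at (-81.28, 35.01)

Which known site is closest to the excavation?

Distances from (-12.35, -28.01):
A: √((46.85)² + (52.69)²) = √(2194.9225 + 2776.2361) = 70.51 km
B: √((-63.09)² + (92.87)²) = √(3980.3481 + 8624.8369) = 112.27 km
C: √((-61.04)² + (-42.51)²) = √(3725.8816 + 1807.1001) = 74.38 km
D: √((39.45)² + (-29.80)²) = √(1556.3025 + 888.0400) = 49.44 km
E: √((31.84)² + (64.91)²) = √(1013.7856 + 4213.3081) = 72.30 km
F: √((-48.30)² + (33.61)²) = √(2332.8900 + 1129.6321) = 58.84 km
G: √((-16.98)² + (78.46)²) = √(288.3204 + 6155.9716) = 80.28 km
H: √((-68.93)² + (63.02)²) = √(4751.3449 + 3971.5204) = 93.40 km
Minimum: D at 49.44 km.

D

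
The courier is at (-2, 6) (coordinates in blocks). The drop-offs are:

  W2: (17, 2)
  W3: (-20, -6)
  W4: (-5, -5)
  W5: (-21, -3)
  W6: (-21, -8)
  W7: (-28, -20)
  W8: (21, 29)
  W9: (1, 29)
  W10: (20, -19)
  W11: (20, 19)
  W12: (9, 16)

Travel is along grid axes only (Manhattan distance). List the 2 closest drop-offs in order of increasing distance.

W4, W12

Distances from (-2, 6):
W2: |19| + |-4| = 19 + 4 = 23 blocks
W3: |-18| + |-12| = 18 + 12 = 30 blocks
W4: |-3| + |-11| = 3 + 11 = 14 blocks
W5: |-19| + |-9| = 19 + 9 = 28 blocks
W6: |-19| + |-14| = 19 + 14 = 33 blocks
W7: |-26| + |-26| = 26 + 26 = 52 blocks
W8: |23| + |23| = 23 + 23 = 46 blocks
W9: |3| + |23| = 3 + 23 = 26 blocks
W10: |22| + |-25| = 22 + 25 = 47 blocks
W11: |22| + |13| = 22 + 13 = 35 blocks
W12: |11| + |10| = 11 + 10 = 21 blocks
Sorted: W4 (14 blocks) < W12 (21 blocks) < W2 (23 blocks) < W9 (26 blocks) < …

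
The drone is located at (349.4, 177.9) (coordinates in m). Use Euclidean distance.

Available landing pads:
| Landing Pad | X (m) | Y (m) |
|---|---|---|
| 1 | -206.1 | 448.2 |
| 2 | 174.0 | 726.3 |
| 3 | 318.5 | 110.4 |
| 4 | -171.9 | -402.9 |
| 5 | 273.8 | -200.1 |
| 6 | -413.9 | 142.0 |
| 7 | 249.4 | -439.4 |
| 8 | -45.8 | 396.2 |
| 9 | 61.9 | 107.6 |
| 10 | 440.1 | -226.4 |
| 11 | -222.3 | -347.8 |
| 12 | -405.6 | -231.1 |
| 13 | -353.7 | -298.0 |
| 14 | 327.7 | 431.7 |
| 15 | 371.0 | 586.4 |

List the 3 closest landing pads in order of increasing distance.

Distances from (349.4, 177.9):
1: √((-555.5)² + (270.3)²) = √(308580.250 + 73062.090) = 617.8 m
2: √((-175.4)² + (548.4)²) = √(30765.160 + 300742.560) = 575.8 m
3: √((-30.9)² + (-67.5)²) = √(954.810 + 4556.250) = 74.2 m
4: √((-521.3)² + (-580.8)²) = √(271753.690 + 337328.640) = 780.4 m
5: √((-75.6)² + (-378.0)²) = √(5715.360 + 142884.000) = 385.5 m
6: √((-763.3)² + (-35.9)²) = √(582626.890 + 1288.810) = 764.1 m
7: √((-100.0)² + (-617.3)²) = √(10000.000 + 381059.290) = 625.3 m
8: √((-395.2)² + (218.3)²) = √(156183.040 + 47654.890) = 451.5 m
9: √((-287.5)² + (-70.3)²) = √(82656.250 + 4942.090) = 296.0 m
10: √((90.7)² + (-404.3)²) = √(8226.490 + 163458.490) = 414.3 m
11: √((-571.7)² + (-525.7)²) = √(326840.890 + 276360.490) = 776.7 m
12: √((-755.0)² + (-409.0)²) = √(570025.000 + 167281.000) = 858.7 m
13: √((-703.1)² + (-475.9)²) = √(494349.610 + 226480.810) = 849.0 m
14: √((-21.7)² + (253.8)²) = √(470.890 + 64414.440) = 254.7 m
15: √((21.6)² + (408.5)²) = √(466.560 + 166872.250) = 409.1 m
Sorted: 3 (74.2 m) < 14 (254.7 m) < 9 (296.0 m) < 5 (385.5 m) < 15 (409.1 m) < …

3, 14, 9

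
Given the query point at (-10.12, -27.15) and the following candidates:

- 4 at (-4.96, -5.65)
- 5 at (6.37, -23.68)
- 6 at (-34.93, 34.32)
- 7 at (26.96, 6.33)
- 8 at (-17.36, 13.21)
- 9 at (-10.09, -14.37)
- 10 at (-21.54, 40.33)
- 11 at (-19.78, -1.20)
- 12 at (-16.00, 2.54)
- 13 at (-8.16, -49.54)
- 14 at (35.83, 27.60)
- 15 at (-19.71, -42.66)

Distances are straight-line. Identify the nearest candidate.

9

Distances from (-10.12, -27.15):
4: 22.11
5: 16.85
6: 66.29
7: 49.96
8: 41.00
9: 12.78
10: 68.44
11: 27.69
12: 30.27
13: 22.48
14: 71.48
15: 18.24
Minimum: 9 at 12.78.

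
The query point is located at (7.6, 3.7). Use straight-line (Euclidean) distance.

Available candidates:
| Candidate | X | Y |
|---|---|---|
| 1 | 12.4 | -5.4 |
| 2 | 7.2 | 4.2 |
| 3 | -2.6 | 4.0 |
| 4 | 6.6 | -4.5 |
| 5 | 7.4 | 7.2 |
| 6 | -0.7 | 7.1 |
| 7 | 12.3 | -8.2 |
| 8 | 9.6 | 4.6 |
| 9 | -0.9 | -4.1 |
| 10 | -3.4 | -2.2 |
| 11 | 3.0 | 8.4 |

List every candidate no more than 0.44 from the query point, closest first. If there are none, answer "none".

none

Distances from (7.6, 3.7):
1: √((4.8)² + (-9.1)²) = √(23.040 + 82.810) = 10.3
2: √((-0.4)² + (0.5)²) = √(0.160 + 0.250) = 0.6
3: √((-10.2)² + (0.3)²) = √(104.040 + 0.090) = 10.2
4: √((-1.0)² + (-8.2)²) = √(1.000 + 67.240) = 8.3
5: √((-0.2)² + (3.5)²) = √(0.040 + 12.250) = 3.5
6: √((-8.3)² + (3.4)²) = √(68.890 + 11.560) = 9.0
7: √((4.7)² + (-11.9)²) = √(22.090 + 141.610) = 12.8
8: √((2.0)² + (0.9)²) = √(4.000 + 0.810) = 2.2
9: √((-8.5)² + (-7.8)²) = √(72.250 + 60.840) = 11.5
10: √((-11.0)² + (-5.9)²) = √(121.000 + 34.810) = 12.5
11: √((-4.6)² + (4.7)²) = √(21.160 + 22.090) = 6.6
Threshold 0.44: none within range.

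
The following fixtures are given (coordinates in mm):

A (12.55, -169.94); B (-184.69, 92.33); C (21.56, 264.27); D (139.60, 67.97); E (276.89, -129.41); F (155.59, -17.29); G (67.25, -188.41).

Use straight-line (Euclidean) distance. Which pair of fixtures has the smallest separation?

A and G

Pairwise distances:
A–G: 57.73 mm
D–F: 86.75 mm
E–F: 165.18 mm
F–G: 192.58 mm
A–F: 209.19 mm
E–G: 217.78 mm
C–D: 229.06 mm
D–E: 240.43 mm
D–G: 266.39 mm
A–E: 267.43 mm
B–C: 268.52 mm
A–D: 269.71 mm
C–F: 311.83 mm
B–D: 325.20 mm
A–B: 328.16 mm
B–F: 357.50 mm
B–G: 377.21 mm
A–C: 434.30 mm
C–G: 454.98 mm
C–E: 469.23 mm
B–E: 512.08 mm
Closest pair: A–G at 57.73 mm.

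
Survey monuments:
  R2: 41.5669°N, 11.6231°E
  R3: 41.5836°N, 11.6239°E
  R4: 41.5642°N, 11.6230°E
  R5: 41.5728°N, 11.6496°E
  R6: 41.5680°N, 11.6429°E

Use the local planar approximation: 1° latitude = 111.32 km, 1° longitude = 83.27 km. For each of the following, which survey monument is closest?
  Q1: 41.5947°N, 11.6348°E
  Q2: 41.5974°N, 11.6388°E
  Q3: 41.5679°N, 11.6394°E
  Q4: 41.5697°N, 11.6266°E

Q1 at 41.5947°N, 11.6348°E:
  R2: √((-0.0278·111.32)² + (-0.0117·83.27)²) = √(9.577143 + 0.949181) = 3.2444 km
  R3: √((-0.0111·111.32)² + (-0.0109·83.27)²) = √(1.526836 + 0.823816) = 1.5332 km
  R4: √((-0.0305·111.32)² + (-0.0118·83.27)²) = √(11.527790 + 0.965475) = 3.5346 km
  R5: √((-0.0219·111.32)² + (0.0148·83.27)²) = √(5.943395 + 1.518800) = 2.7317 km
  R6: √((-0.0267·111.32)² + (0.0081·83.27)²) = √(8.834234 + 0.454933) = 3.0478 km
  → nearest: R3 (1.5332 km)
Q2 at 41.5974°N, 11.6388°E:
  R2: √((-0.0305·111.32)² + (-0.0157·83.27)²) = √(11.527790 + 1.709135) = 3.6383 km
  R3: √((-0.0138·111.32)² + (-0.0149·83.27)²) = √(2.359960 + 1.539394) = 1.9747 km
  R4: √((-0.0332·111.32)² + (-0.0158·83.27)²) = √(13.659115 + 1.730977) = 3.9230 km
  R5: √((-0.0246·111.32)² + (0.0108·83.27)²) = √(7.499229 + 0.808769) = 2.8824 km
  R6: √((-0.0294·111.32)² + (0.0041·83.27)²) = √(10.711272 + 0.116559) = 3.2906 km
  → nearest: R3 (1.9747 km)
Q3 at 41.5679°N, 11.6394°E:
  R2: √((-0.0010·111.32)² + (-0.0163·83.27)²) = √(0.012392 + 1.842266) = 1.3619 km
  R3: √((0.0157·111.32)² + (-0.0155·83.27)²) = √(3.054539 + 1.665868) = 2.1726 km
  R4: √((-0.0037·111.32)² + (-0.0164·83.27)²) = √(0.169648 + 1.864940) = 1.4264 km
  R5: √((0.0049·111.32)² + (0.0102·83.27)²) = √(0.297535 + 0.721402) = 1.0094 km
  R6: √((0.0001·111.32)² + (0.0035·83.27)²) = √(0.000124 + 0.084940) = 0.2917 km
  → nearest: R6 (0.2917 km)
Q4 at 41.5697°N, 11.6266°E:
  R2: √((-0.0028·111.32)² + (-0.0035·83.27)²) = √(0.097154 + 0.084940) = 0.4267 km
  R3: √((0.0139·111.32)² + (-0.0027·83.27)²) = √(2.394286 + 0.050548) = 1.5636 km
  R4: √((-0.0055·111.32)² + (-0.0036·83.27)²) = √(0.374862 + 0.089863) = 0.6817 km
  R5: √((0.0031·111.32)² + (0.0230·83.27)²) = √(0.119088 + 3.668029) = 1.9461 km
  R6: √((-0.0017·111.32)² + (0.0163·83.27)²) = √(0.035813 + 1.842266) = 1.3704 km
  → nearest: R2 (0.4267 km)

Q1→R3; Q2→R3; Q3→R6; Q4→R2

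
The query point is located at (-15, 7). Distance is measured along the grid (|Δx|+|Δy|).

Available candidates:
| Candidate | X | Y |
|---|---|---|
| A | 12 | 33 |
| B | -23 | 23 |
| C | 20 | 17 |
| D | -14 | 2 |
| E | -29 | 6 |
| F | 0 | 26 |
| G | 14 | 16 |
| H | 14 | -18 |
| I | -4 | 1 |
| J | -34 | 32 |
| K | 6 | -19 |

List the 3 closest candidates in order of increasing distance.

Distances from (-15, 7):
A: 53
B: 24
C: 45
D: 6
E: 15
F: 34
G: 38
H: 54
I: 17
J: 44
K: 47
Sorted: D (6) < E (15) < I (17) < B (24) < F (34) < …

D, E, I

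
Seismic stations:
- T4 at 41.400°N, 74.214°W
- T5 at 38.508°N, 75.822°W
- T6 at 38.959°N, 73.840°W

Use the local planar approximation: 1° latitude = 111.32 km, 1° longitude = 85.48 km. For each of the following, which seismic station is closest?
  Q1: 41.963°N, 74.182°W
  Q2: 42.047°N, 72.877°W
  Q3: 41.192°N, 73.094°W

Q1→T4; Q2→T4; Q3→T4

Q1 at 41.963°N, 74.182°W:
  T4: 62.733 km
  T5: 409.363 km
  T6: 335.681 km
  → nearest: T4 (62.733 km)
Q2 at 42.047°N, 72.877°W:
  T4: 135.089 km
  T5: 467.523 km
  T6: 353.475 km
  → nearest: T4 (135.089 km)
Q3 at 41.192°N, 73.094°W:
  T4: 98.498 km
  T5: 379.010 km
  T6: 256.627 km
  → nearest: T4 (98.498 km)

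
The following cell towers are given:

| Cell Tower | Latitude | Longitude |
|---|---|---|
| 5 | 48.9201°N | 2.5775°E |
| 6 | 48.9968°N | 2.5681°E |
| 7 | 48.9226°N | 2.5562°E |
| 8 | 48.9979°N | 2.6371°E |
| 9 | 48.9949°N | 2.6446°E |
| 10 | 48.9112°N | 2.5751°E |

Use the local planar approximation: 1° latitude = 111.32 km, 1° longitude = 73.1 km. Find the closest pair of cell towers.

8 and 9

Pairwise distances:
5–6: √((0.0767·111.32)² + (-0.0094·73.1)²) = √(72.901611 + 0.472161) = 8.5658 km
5–7: √((0.0025·111.32)² + (-0.0213·73.1)²) = √(0.077451 + 2.424342) = 1.5817 km
5–8: √((0.0778·111.32)² + (0.0596·73.1)²) = √(75.007655 + 18.981358) = 9.6948 km
5–9: √((0.0748·111.32)² + (0.0671·73.1)²) = √(69.334532 + 24.059123) = 9.6640 km
5–10: √((-0.0089·111.32)² + (-0.0024·73.1)²) = √(0.981582 + 0.030779) = 1.0062 km
6–7: √((-0.0742·111.32)² + (-0.0119·73.1)²) = √(68.226675 + 0.756709) = 8.3056 km
6–8: √((0.0011·111.32)² + (0.0690·73.1)²) = √(0.014994 + 25.440927) = 5.0454 km
6–9: √((-0.0019·111.32)² + (0.0765·73.1)²) = √(0.044736 + 31.272142) = 5.5961 km
6–10: √((-0.0856·111.32)² + (0.0070·73.1)²) = √(90.801689 + 0.261837) = 9.5427 km
7–8: √((0.0753·111.32)² + (0.0809·73.1)²) = √(70.264563 + 34.972912) = 10.2585 km
7–9: √((0.0723·111.32)² + (0.0884·73.1)²) = √(64.777322 + 41.757961) = 10.3216 km
7–10: √((-0.0114·111.32)² + (0.0189·73.1)²) = √(1.610483 + 1.908791) = 1.8760 km
8–9: √((-0.0030·111.32)² + (0.0075·73.1)²) = √(0.111529 + 0.300578) = 0.6420 km
8–10: √((-0.0867·111.32)² + (-0.0620·73.1)²) = √(93.150371 + 20.540837) = 10.6626 km
9–10: √((-0.0837·111.32)² + (-0.0695·73.1)²) = √(86.815508 + 25.810972) = 10.6126 km
Closest pair: 8–9 at 0.6420 km.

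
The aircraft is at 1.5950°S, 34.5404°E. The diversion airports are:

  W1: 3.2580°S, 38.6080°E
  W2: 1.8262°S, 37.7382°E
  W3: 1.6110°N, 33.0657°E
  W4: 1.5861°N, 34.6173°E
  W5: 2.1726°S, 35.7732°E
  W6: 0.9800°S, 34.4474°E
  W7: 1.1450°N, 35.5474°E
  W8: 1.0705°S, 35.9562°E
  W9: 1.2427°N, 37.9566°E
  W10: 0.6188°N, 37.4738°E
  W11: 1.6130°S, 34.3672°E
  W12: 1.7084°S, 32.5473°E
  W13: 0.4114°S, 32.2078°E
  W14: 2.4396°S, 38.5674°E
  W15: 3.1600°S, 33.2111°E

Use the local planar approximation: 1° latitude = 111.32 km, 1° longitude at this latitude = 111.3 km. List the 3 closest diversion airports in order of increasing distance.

Distances from 1.5950°S, 34.5404°E:
W1: 489.1117 km
W2: 356.8445 km
W3: 392.8255 km
W4: 354.2235 km
W5: 151.5290 km
W6: 69.2399 km
W7: 324.9569 km
W8: 168.0478 km
W9: 494.3256 km
W10: 409.0560 km
W11: 19.3810 km
W12: 222.1909 km
W13: 291.1391 km
W14: 457.9604 km
W15: 228.5622 km
Sorted: W11 (19.3810 km) < W6 (69.2399 km) < W5 (151.5290 km) < W8 (168.0478 km) < W12 (222.1909 km) < …

W11, W6, W5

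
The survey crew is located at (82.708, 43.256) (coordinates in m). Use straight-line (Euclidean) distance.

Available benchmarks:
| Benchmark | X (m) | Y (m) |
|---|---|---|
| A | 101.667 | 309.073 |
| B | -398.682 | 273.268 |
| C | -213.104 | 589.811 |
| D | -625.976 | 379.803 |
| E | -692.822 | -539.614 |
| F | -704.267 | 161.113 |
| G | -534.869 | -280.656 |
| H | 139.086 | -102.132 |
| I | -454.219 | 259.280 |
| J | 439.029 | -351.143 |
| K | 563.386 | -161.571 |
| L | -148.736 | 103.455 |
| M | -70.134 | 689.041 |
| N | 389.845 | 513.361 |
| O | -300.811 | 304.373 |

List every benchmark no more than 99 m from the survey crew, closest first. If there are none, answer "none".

Distances from (82.708, 43.256):
A: √((18.959)² + (265.817)²) = √(359.44368 + 70658.67749) = 266.492 m
B: √((-481.390)² + (230.012)²) = √(231736.33210 + 52905.52014) = 533.518 m
C: √((-295.812)² + (546.555)²) = √(87504.73934 + 298722.36803) = 621.472 m
D: √((-708.684)² + (336.547)²) = √(502233.01186 + 113263.88321) = 784.536 m
E: √((-775.530)² + (-582.870)²) = √(601446.78090 + 339737.43690) = 970.146 m
F: √((-786.975)² + (117.857)²) = √(619329.65063 + 13890.27245) = 795.751 m
G: √((-617.577)² + (-323.912)²) = √(381401.35093 + 104918.98374) = 697.367 m
H: √((56.378)² + (-145.388)²) = √(3178.47888 + 21137.67054) = 155.936 m
I: √((-536.927)² + (216.024)²) = √(288290.60333 + 46666.36858) = 578.755 m
J: √((356.321)² + (-394.399)²) = √(126964.65504 + 155550.57120) = 531.522 m
K: √((480.678)² + (-204.827)²) = √(231051.33968 + 41954.09993) = 522.499 m
L: √((-231.444)² + (60.199)²) = √(53566.32514 + 3623.91960) = 239.145 m
M: √((-152.842)² + (645.785)²) = √(23360.67696 + 417038.26623) = 663.626 m
N: √((307.137)² + (470.105)²) = √(94333.13677 + 220998.71103) = 561.544 m
O: √((-383.519)² + (261.117)²) = √(147086.82336 + 68182.08769) = 463.971 m
Threshold 99 m: none within range.

none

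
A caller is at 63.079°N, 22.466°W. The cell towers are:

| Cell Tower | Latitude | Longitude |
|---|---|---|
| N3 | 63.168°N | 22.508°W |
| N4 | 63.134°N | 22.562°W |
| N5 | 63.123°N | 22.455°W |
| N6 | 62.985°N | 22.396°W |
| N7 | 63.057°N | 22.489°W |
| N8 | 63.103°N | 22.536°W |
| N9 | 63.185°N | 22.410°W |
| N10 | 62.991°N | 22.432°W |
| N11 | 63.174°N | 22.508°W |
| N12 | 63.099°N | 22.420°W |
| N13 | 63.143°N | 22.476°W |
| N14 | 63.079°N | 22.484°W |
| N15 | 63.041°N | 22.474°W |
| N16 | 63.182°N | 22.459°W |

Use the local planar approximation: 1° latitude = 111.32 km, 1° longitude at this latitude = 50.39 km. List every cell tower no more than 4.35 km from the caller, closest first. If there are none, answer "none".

N14, N7, N12, N15

Distances from 63.079°N, 22.466°W:
N3: √((0.089·111.32)² + (-0.042·50.39)²) = √(98.15816 + 4.47906) = 10.131 km
N4: √((0.055·111.32)² + (-0.096·50.39)²) = √(37.48623 + 23.40083) = 7.803 km
N5: √((0.044·111.32)² + (0.011·50.39)²) = √(23.99119 + 0.30724) = 4.929 km
N6: √((-0.094·111.32)² + (0.070·50.39)²) = √(109.49697 + 12.44185) = 11.043 km
N7: √((-0.022·111.32)² + (-0.023·50.39)²) = √(5.99780 + 1.34321) = 2.709 km
N8: √((0.024·111.32)² + (-0.070·50.39)²) = √(7.13787 + 12.44185) = 4.425 km
N9: √((0.106·111.32)² + (0.056·50.39)²) = √(139.23811 + 7.96278) = 12.133 km
N10: √((-0.088·111.32)² + (0.034·50.39)²) = √(95.96475 + 2.93526) = 9.945 km
N11: √((0.095·111.32)² + (-0.042·50.39)²) = √(111.83909 + 4.47906) = 10.785 km
N12: √((0.020·111.32)² + (0.046·50.39)²) = √(4.95686 + 5.37285) = 3.214 km
N13: √((0.064·111.32)² + (-0.010·50.39)²) = √(50.75822 + 0.25392) = 7.142 km
N14: √((0.000·111.32)² + (-0.018·50.39)²) = √(0.00000 + 0.82269) = 0.907 km
N15: √((-0.038·111.32)² + (-0.008·50.39)²) = √(17.89425 + 0.16251) = 4.249 km
N16: √((0.103·111.32)² + (0.007·50.39)²) = √(131.46824 + 0.12442) = 11.471 km
Threshold 4.35 km: N14 (0.907 km), N7 (2.709 km), N12 (3.214 km), N15 (4.249 km) are within range.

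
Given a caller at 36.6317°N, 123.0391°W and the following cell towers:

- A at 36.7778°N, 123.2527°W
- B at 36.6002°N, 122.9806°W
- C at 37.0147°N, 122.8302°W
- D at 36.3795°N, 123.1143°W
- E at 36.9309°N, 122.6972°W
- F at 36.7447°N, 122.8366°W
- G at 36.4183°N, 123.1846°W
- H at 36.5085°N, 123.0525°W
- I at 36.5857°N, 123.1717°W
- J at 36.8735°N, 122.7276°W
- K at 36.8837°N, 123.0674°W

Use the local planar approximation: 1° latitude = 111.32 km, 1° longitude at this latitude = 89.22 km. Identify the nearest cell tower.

B

Distances from 36.6317°N, 123.0391°W:
A: 25.0539 km
B: 6.2879 km
C: 46.5314 km
D: 28.8655 km
E: 45.1649 km
F: 22.0148 km
G: 27.0712 km
H: 13.7666 km
I: 12.8912 km
J: 38.6902 km
K: 28.1660 km
Minimum: B at 6.2879 km.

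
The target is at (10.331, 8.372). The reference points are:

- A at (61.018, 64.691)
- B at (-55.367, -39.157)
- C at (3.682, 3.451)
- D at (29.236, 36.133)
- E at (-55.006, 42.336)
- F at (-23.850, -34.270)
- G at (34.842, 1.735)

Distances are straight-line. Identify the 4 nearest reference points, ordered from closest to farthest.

Distances from (10.331, 8.372):
A: √((50.687)² + (56.319)²) = √(2569.17197 + 3171.82976) = 75.769
B: √((-65.698)² + (-47.529)²) = √(4316.22720 + 2259.00584) = 81.088
C: √((-6.649)² + (-4.921)²) = √(44.20920 + 24.21624) = 8.272
D: √((18.905)² + (27.761)²) = √(357.39903 + 770.67312) = 33.587
E: √((-65.337)² + (33.964)²) = √(4268.92357 + 1153.55330) = 73.637
F: √((-34.181)² + (-42.642)²) = √(1168.34076 + 1818.34016) = 54.651
G: √((24.511)² + (-6.637)²) = √(600.78912 + 44.04977) = 25.394
Sorted: C (8.272) < G (25.394) < D (33.587) < F (54.651) < E (73.637) < A (75.769) < …

C, G, D, F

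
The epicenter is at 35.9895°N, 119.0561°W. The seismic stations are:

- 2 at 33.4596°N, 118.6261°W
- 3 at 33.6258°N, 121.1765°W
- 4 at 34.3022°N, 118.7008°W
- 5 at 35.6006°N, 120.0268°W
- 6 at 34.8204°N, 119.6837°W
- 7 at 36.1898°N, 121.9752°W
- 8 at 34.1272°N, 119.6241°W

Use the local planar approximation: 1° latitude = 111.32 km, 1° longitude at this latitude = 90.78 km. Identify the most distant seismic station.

Distances from 35.9895°N, 119.0561°W:
2: √((-2.5299·111.32)² + (0.4300·90.78)²) = √(79314.593988 + 1523.762453) = 284.3209 km
3: √((-2.3637·111.32)² + (-2.1204·90.78)²) = √(69235.862334 + 37052.366222) = 326.0188 km
4: √((-1.6873·111.32)² + (0.3553·90.78)²) = √(35280.197556 + 1040.329160) = 190.5794 km
5: √((-0.3889·111.32)² + (-0.9707·90.78)²) = √(1874.227395 + 7765.160131) = 98.1804 km
6: √((-1.1691·111.32)² + (-0.6276·90.78)²) = √(16937.515917 + 3245.982893) = 142.0686 km
7: √((0.2003·111.32)² + (-2.9191·90.78)²) = √(497.173868 + 70222.825957) = 265.9323 km
8: √((-1.8623·111.32)² + (-0.5680·90.78)²) = √(42977.948572 + 2658.747094) = 213.6275 km
Maximum: 3 at 326.0188 km.

3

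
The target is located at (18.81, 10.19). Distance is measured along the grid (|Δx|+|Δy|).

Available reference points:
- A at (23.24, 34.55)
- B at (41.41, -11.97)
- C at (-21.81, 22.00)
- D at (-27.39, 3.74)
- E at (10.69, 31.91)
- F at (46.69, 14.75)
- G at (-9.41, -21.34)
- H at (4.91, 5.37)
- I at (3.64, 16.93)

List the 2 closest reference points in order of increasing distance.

H, I

Distances from (18.81, 10.19):
A: |4.43| + |24.36| = 4.43 + 24.36 = 28.79
B: |22.60| + |-22.16| = 22.60 + 22.16 = 44.76
C: |-40.62| + |11.81| = 40.62 + 11.81 = 52.43
D: |-46.20| + |-6.45| = 46.20 + 6.45 = 52.65
E: |-8.12| + |21.72| = 8.12 + 21.72 = 29.84
F: |27.88| + |4.56| = 27.88 + 4.56 = 32.44
G: |-28.22| + |-31.53| = 28.22 + 31.53 = 59.75
H: |-13.90| + |-4.82| = 13.90 + 4.82 = 18.72
I: |-15.17| + |6.74| = 15.17 + 6.74 = 21.91
Sorted: H (18.72) < I (21.91) < A (28.79) < E (29.84) < …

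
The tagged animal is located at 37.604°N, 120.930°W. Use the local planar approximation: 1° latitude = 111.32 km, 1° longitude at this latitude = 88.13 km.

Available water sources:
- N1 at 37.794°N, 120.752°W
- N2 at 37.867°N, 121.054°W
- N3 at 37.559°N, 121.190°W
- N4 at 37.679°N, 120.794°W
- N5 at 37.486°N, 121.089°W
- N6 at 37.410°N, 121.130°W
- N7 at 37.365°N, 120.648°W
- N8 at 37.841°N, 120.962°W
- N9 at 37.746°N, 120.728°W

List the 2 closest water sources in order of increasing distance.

Distances from 37.604°N, 120.930°W:
N1: 26.333 km
N2: 31.250 km
N3: 23.455 km
N4: 14.607 km
N5: 19.207 km
N6: 27.876 km
N7: 36.408 km
N8: 26.533 km
N9: 23.807 km
Sorted: N4 (14.607 km) < N5 (19.207 km) < N3 (23.455 km) < N9 (23.807 km) < …

N4, N5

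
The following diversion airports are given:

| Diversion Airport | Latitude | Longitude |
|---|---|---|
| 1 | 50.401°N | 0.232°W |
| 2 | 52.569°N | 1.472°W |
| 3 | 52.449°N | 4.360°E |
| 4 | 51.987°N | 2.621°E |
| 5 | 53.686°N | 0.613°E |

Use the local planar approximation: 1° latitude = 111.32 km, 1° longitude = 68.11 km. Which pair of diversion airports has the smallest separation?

Pairwise distances:
1–2: 255.693 km
1–3: 387.035 km
1–4: 262.546 km
1–5: 370.187 km
2–3: 397.442 km
2–4: 286.204 km
2–5: 188.754 km
3–4: 129.127 km
3–5: 289.988 km
4–5: 233.401 km
Closest pair: 3–4 at 129.127 km.

3 and 4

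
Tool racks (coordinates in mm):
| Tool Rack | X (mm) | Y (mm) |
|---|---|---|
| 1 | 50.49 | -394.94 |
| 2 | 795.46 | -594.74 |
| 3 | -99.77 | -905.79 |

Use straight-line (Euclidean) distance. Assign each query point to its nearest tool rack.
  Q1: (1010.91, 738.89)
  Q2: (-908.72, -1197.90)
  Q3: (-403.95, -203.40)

Q1 at (1010.91, 738.89):
  1: √((-960.42)² + (-1133.83)²) = √(922406.5764 + 1285570.4689) = 1485.93 mm
  2: √((-215.45)² + (-1333.63)²) = √(46418.7025 + 1778568.9769) = 1350.92 mm
  3: √((-1110.68)² + (-1644.68)²) = √(1233610.0624 + 2704972.3024) = 1984.59 mm
  → nearest: 2 (1350.92 mm)
Q2 at (-908.72, -1197.90):
  1: √((959.21)² + (802.96)²) = √(920083.8241 + 644744.7616) = 1250.93 mm
  2: √((1704.18)² + (603.16)²) = √(2904229.4724 + 363801.9856) = 1807.77 mm
  3: √((808.95)² + (292.11)²) = √(654400.1025 + 85328.2521) = 860.07 mm
  → nearest: 3 (860.07 mm)
Q3 at (-403.95, -203.40):
  1: √((454.44)² + (-191.54)²) = √(206515.7136 + 36687.5716) = 493.16 mm
  2: √((1199.41)² + (-391.34)²) = √(1438584.3481 + 153146.9956) = 1261.64 mm
  3: √((304.18)² + (-702.39)²) = √(92525.4724 + 493351.7121) = 765.43 mm
  → nearest: 1 (493.16 mm)

Q1→2; Q2→3; Q3→1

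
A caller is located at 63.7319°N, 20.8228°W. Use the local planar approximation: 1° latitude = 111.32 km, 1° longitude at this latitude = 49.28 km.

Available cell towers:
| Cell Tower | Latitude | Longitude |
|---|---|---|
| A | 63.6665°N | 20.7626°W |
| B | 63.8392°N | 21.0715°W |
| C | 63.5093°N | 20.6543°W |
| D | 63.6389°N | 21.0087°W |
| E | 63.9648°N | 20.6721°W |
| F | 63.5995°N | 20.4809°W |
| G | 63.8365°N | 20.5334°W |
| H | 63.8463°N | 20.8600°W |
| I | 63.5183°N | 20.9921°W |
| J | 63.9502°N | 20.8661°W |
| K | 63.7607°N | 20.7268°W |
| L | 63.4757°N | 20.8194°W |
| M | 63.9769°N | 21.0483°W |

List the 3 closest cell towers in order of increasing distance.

Distances from 63.7319°N, 20.8228°W:
A: √((-0.0654·111.32)² + (0.0602·49.28)²) = √(53.003176 + 8.801048) = 7.8616 km
B: √((0.1073·111.32)² + (-0.2487·49.28)²) = √(142.674329 + 150.207967) = 17.1138 km
C: √((-0.2226·111.32)² + (0.1685·49.28)²) = √(614.040074 + 68.951102) = 26.1341 km
D: √((-0.0930·111.32)² + (-0.1859·49.28)²) = √(107.179640 + 83.926706) = 13.8241 km
E: √((0.2329·111.32)² + (0.1507·49.28)²) = √(672.179669 + 55.152843) = 26.9691 km
F: √((-0.1324·111.32)² + (0.3419·49.28)²) = √(217.231282 + 283.883140) = 22.3856 km
G: √((0.1046·111.32)² + (0.2894·49.28)²) = √(135.584413 + 203.394147) = 18.4114 km
H: √((0.1144·111.32)² + (-0.0372·49.28)²) = √(162.180429 + 3.360681) = 12.8663 km
I: √((-0.2136·111.32)² + (-0.1693·49.28)²) = √(565.391001 + 69.607384) = 25.1992 km
J: √((0.2183·111.32)² + (-0.0433·49.28)²) = √(590.546183 + 4.553205) = 24.3947 km
K: √((0.0288·111.32)² + (0.0960·49.28)²) = √(10.278539 + 22.381226) = 5.7149 km
L: √((-0.2562·111.32)² + (0.0034·49.28)²) = √(813.400895 + 0.028074) = 28.5207 km
M: √((0.2450·111.32)² + (-0.2255·49.28)²) = √(743.838348 + 123.490768) = 29.4505 km
Sorted: K (5.7149 km) < A (7.8616 km) < H (12.8663 km) < D (13.8241 km) < B (17.1138 km) < …

K, A, H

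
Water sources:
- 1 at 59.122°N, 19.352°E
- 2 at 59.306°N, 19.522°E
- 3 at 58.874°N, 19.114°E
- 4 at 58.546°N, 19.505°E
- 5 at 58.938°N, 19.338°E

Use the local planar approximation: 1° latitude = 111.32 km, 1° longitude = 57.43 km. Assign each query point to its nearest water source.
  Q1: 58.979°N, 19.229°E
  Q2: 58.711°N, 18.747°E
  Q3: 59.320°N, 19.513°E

Q1→5; Q2→3; Q3→2

Q1 at 58.979°N, 19.229°E:
  1: √((0.143·111.32)² + (0.123·57.43)²) = √(253.40692 + 49.89854) = 17.416 km
  2: √((0.327·111.32)² + (0.293·57.43)²) = √(1325.07939 + 283.14759) = 40.103 km
  3: √((-0.105·111.32)² + (-0.115·57.43)²) = √(136.62337 + 43.61876) = 13.425 km
  4: √((-0.433·111.32)² + (0.276·57.43)²) = √(2323.39039 + 251.24406) = 50.741 km
  5: √((-0.041·111.32)² + (0.109·57.43)²) = √(20.83119 + 39.18597) = 7.747 km
  → nearest: 5 (7.747 km)
Q2 at 58.711°N, 18.747°E:
  1: √((0.411·111.32)² + (0.605·57.43)²) = √(2093.29309 + 1207.22545) = 57.450 km
  2: √((0.595·111.32)² + (0.775·57.43)²) = √(4387.12821 + 1980.98432) = 79.800 km
  3: √((0.163·111.32)² + (0.367·57.43)²) = √(329.24683 + 444.23192) = 27.811 km
  4: √((-0.165·111.32)² + (0.758·57.43)²) = √(337.37608 + 1895.02980) = 47.248 km
  5: √((0.227·111.32)² + (0.591·57.43)²) = √(638.55471 + 1152.00031) = 42.315 km
  → nearest: 3 (27.811 km)
Q3 at 59.320°N, 19.513°E:
  1: √((-0.198·111.32)² + (-0.161·57.43)²) = √(485.82155 + 85.49277) = 23.902 km
  2: √((-0.014·111.32)² + (0.009·57.43)²) = √(2.42886 + 0.26715) = 1.642 km
  3: √((-0.446·111.32)² + (-0.399·57.43)²) = √(2464.99540 + 525.07752) = 54.682 km
  4: √((-0.774·111.32)² + (-0.008·57.43)²) = √(7423.83510 + 0.21109) = 86.163 km
  5: √((-0.382·111.32)² + (-0.175·57.43)²) = √(1808.31099 + 101.00753) = 43.696 km
  → nearest: 2 (1.642 km)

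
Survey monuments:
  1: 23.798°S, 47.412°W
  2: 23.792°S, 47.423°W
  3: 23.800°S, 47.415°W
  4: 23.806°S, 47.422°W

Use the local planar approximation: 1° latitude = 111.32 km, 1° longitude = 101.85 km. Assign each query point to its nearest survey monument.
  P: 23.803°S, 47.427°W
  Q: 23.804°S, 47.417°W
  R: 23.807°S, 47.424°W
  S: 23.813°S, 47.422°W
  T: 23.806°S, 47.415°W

P at 23.803°S, 47.427°W:
  1: √((0.005·111.32)² + (0.015·101.85)²) = √(0.30980 + 2.33402) = 1.626 km
  2: √((0.011·111.32)² + (0.004·101.85)²) = √(1.49945 + 0.16597) = 1.291 km
  3: √((0.003·111.32)² + (0.012·101.85)²) = √(0.11153 + 1.49377) = 1.267 km
  4: √((-0.003·111.32)² + (0.005·101.85)²) = √(0.11153 + 0.25934) = 0.609 km
  → nearest: 4 (0.609 km)
Q at 23.804°S, 47.417°W:
  1: √((0.006·111.32)² + (0.005·101.85)²) = √(0.44612 + 0.25934) = 0.840 km
  2: √((0.012·111.32)² + (-0.006·101.85)²) = √(1.78447 + 0.37344) = 1.469 km
  3: √((0.004·111.32)² + (0.002·101.85)²) = √(0.19827 + 0.04149) = 0.490 km
  4: √((-0.002·111.32)² + (-0.005·101.85)²) = √(0.04957 + 0.25934) = 0.556 km
  → nearest: 3 (0.490 km)
R at 23.807°S, 47.424°W:
  1: √((0.009·111.32)² + (0.012·101.85)²) = √(1.00376 + 1.49377) = 1.580 km
  2: √((0.015·111.32)² + (0.001·101.85)²) = √(2.78823 + 0.01037) = 1.673 km
  3: √((0.007·111.32)² + (0.009·101.85)²) = √(0.60721 + 0.84025) = 1.203 km
  4: √((0.001·111.32)² + (0.002·101.85)²) = √(0.01239 + 0.04149) = 0.232 km
  → nearest: 4 (0.232 km)
S at 23.813°S, 47.422°W:
  1: √((0.015·111.32)² + (0.010·101.85)²) = √(2.78823 + 1.03734) = 1.956 km
  2: √((0.021·111.32)² + (-0.001·101.85)²) = √(5.46493 + 0.01037) = 2.340 km
  3: √((0.013·111.32)² + (0.007·101.85)²) = √(2.09427 + 0.50830) = 1.613 km
  4: √((0.007·111.32)² + (0.000·101.85)²) = √(0.60721 + 0.00000) = 0.779 km
  → nearest: 4 (0.779 km)
T at 23.806°S, 47.415°W:
  1: √((0.008·111.32)² + (0.003·101.85)²) = √(0.79310 + 0.09336) = 0.942 km
  2: √((0.014·111.32)² + (-0.008·101.85)²) = √(2.42886 + 0.66390) = 1.759 km
  3: √((0.006·111.32)² + (0.000·101.85)²) = √(0.44612 + 0.00000) = 0.668 km
  4: √((0.000·111.32)² + (-0.007·101.85)²) = √(0.00000 + 0.50830) = 0.713 km
  → nearest: 3 (0.668 km)

P→4; Q→3; R→4; S→4; T→3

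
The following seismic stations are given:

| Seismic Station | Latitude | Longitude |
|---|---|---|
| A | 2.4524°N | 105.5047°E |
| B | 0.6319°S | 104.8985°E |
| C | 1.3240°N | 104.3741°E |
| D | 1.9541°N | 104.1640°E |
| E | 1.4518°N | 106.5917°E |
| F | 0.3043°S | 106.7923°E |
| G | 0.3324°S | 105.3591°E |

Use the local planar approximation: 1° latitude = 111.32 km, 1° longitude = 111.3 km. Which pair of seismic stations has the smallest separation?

B and G

Pairwise distances:
A–B: 349.9107 km
A–C: 177.8016 km
A–D: 159.1967 km
A–E: 164.4504 km
A–F: 338.6894 km
A–G: 310.4272 km
B–C: 225.4180 km
B–D: 299.2561 km
B–E: 298.8626 km
B–F: 213.9115 km
B–G: 61.1527 km
C–D: 73.9379 km
C–E: 247.2286 km
C–F: 324.4926 km
C–G: 214.5197 km
D–E: 275.9280 km
D–F: 385.7178 km
D–G: 287.1934 km
E–F: 196.7599 km
E–G: 241.3906 km
F–G: 159.5458 km
Closest pair: B–G at 61.1527 km.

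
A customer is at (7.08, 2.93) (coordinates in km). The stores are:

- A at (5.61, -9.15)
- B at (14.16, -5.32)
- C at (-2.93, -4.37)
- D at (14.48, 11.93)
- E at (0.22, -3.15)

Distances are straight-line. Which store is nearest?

Distances from (7.08, 2.93):
A: √((-1.47)² + (-12.08)²) = √(2.1609 + 145.9264) = 12.17 km
B: √((7.08)² + (-8.25)²) = √(50.1264 + 68.0625) = 10.87 km
C: √((-10.01)² + (-7.30)²) = √(100.2001 + 53.2900) = 12.39 km
D: √((7.40)² + (9.00)²) = √(54.7600 + 81.0000) = 11.65 km
E: √((-6.86)² + (-6.08)²) = √(47.0596 + 36.9664) = 9.17 km
Minimum: E at 9.17 km.

E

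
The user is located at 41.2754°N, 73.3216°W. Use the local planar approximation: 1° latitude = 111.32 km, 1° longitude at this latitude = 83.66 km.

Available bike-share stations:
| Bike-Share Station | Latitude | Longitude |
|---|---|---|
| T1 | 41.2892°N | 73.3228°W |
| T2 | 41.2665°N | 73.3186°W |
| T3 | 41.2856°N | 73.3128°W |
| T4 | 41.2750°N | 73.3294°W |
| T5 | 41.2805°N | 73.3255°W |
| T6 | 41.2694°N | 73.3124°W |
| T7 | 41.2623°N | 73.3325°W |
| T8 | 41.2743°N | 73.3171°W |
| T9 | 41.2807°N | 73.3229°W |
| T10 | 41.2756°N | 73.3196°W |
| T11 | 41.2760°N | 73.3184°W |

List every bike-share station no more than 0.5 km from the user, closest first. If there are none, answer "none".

Distances from 41.2754°N, 73.3216°W:
T1: 1.5395 km
T2: 1.0220 km
T3: 1.3532 km
T4: 0.6541 km
T5: 0.6548 km
T6: 1.0191 km
T7: 1.7199 km
T8: 0.3959 km
T9: 0.5999 km
T10: 0.1688 km
T11: 0.2759 km
Threshold 0.5 km: T10 (0.1688 km), T11 (0.2759 km), T8 (0.3959 km) are within range.

T10, T11, T8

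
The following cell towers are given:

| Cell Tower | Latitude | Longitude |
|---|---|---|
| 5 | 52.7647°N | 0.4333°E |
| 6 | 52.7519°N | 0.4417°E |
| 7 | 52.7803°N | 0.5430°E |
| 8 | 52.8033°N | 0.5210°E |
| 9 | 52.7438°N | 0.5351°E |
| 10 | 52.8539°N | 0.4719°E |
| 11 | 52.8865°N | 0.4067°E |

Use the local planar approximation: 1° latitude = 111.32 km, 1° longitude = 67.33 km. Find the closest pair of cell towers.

5 and 6

Pairwise distances:
5–6: √((-0.0128·111.32)² + (0.0084·67.33)²) = √(2.030329 + 0.319872) = 1.5330 km
5–7: √((0.0156·111.32)² + (0.1097·67.33)²) = √(3.015752 + 54.554488) = 7.5875 km
5–8: √((0.0386·111.32)² + (0.0877·67.33)²) = √(18.463796 + 34.867147) = 7.3028 km
5–9: √((-0.0209·111.32)² + (0.1018·67.33)²) = √(5.413012 + 46.979975) = 7.2383 km
5–10: √((0.0892·111.32)² + (0.0386·67.33)²) = √(98.599816 + 6.754479) = 10.2642 km
5–11: √((0.1218·111.32)² + (-0.0266·67.33)²) = √(183.840407 + 3.207602) = 13.6765 km
6–7: √((0.0284·111.32)² + (0.1013·67.33)²) = √(9.995006 + 46.519616) = 7.5176 km
6–8: √((0.0514·111.32)² + (0.0793·67.33)²) = √(32.739545 + 28.507793) = 7.8261 km
6–9: √((-0.0081·111.32)² + (0.0934·67.33)²) = √(0.813048 + 39.546767) = 6.3529 km
6–10: √((0.1020·111.32)² + (0.0302·67.33)²) = √(128.927850 + 4.134577) = 11.5353 km
6–11: √((0.1346·111.32)² + (-0.0350·67.33)²) = √(224.510427 + 5.553328) = 15.1679 km
7–8: √((0.0230·111.32)² + (-0.0220·67.33)²) = √(6.555443 + 2.194131) = 2.9580 km
7–9: √((-0.0365·111.32)² + (-0.0079·67.33)²) = √(16.509432 + 0.282925) = 4.0978 km
7–10: √((0.0736·111.32)² + (-0.0711·67.33)²) = √(67.127740 + 22.916930) = 9.4892 km
7–11: √((0.1062·111.32)² + (-0.1363·67.33)²) = √(139.764035 + 84.218779) = 14.9661 km
8–9: √((-0.0595·111.32)² + (0.0141·67.33)²) = √(43.871282 + 0.901271) = 6.6912 km
8–10: √((0.0506·111.32)² + (-0.0491·67.33)²) = √(31.728346 + 10.928995) = 6.5313 km
8–11: √((0.0832·111.32)² + (-0.1143·67.33)²) = √(85.781384 + 59.225630) = 12.0419 km
9–10: √((0.1101·111.32)² + (-0.0632·67.33)²) = √(150.217674 + 18.107204) = 12.9740 km
9–11: √((0.1427·111.32)² + (-0.1284·67.33)²) = √(252.344789 + 74.738999) = 18.0855 km
10–11: √((0.0326·111.32)² + (-0.0652·67.33)²) = √(13.169873 + 19.271362) = 5.6957 km
Closest pair: 5–6 at 1.5330 km.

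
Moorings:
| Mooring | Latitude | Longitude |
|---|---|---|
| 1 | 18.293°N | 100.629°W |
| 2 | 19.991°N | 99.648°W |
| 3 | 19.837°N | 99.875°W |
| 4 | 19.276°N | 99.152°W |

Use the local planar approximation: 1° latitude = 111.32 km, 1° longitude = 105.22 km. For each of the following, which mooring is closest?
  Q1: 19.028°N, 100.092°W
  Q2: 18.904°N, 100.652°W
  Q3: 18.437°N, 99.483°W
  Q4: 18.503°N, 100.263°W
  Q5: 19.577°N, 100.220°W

Q1→3; Q2→1; Q3→4; Q4→1; Q5→3

Q1 at 19.028°N, 100.092°W:
  1: √((-0.735·111.32)² + (-0.537·105.22)²) = √(6694.54513 + 3192.60483) = 99.434 km
  2: √((0.963·111.32)² + (0.444·105.22)²) = √(11492.08871 + 2182.54162) = 116.939 km
  3: √((0.809·111.32)² + (0.217·105.22)²) = √(8110.42175 + 521.33402) = 92.907 km
  4: √((0.248·111.32)² + (0.940·105.22)²) = √(762.16633 + 9782.55509) = 102.687 km
  → nearest: 3 (92.907 km)
Q2 at 18.904°N, 100.652°W:
  1: √((-0.611·111.32)² + (0.023·105.22)²) = √(4626.24699 + 5.85669) = 68.060 km
  2: √((1.087·111.32)² + (1.004·105.22)²) = √(14642.17130 + 11159.99553) = 160.631 km
  3: √((0.933·111.32)² + (0.777·105.22)²) = √(10787.22365 + 6684.03373) = 132.179 km
  4: √((0.372·111.32)² + (1.500·105.22)²) = √(1714.87423 + 24910.30890) = 163.172 km
  → nearest: 1 (68.060 km)
Q3 at 18.437°N, 99.483°W:
  1: √((-0.144·111.32)² + (-1.146·105.22)²) = √(256.96346 + 14540.04766) = 121.643 km
  2: √((1.554·111.32)² + (-0.165·105.22)²) = √(29925.98296 + 301.41474) = 173.860 km
  3: √((1.400·111.32)² + (-0.392·105.22)²) = √(24288.59910 + 1701.25231) = 161.214 km
  4: √((0.839·111.32)² + (0.331·105.22)²) = √(8723.08927 + 1212.97705) = 99.680 km
  → nearest: 4 (99.680 km)
Q4 at 18.503°N, 100.263°W:
  1: √((-0.210·111.32)² + (-0.366·105.22)²) = √(546.49348 + 1483.06015) = 45.051 km
  2: √((1.488·111.32)² + (0.615·105.22)²) = √(27437.98774 + 4187.42293) = 177.835 km
  3: √((1.334·111.32)² + (0.388·105.22)²) = √(22052.51136 + 1666.71002) = 154.010 km
  4: √((0.773·111.32)² + (1.111·105.22)²) = √(7404.66446 + 13665.47440) = 145.156 km
  → nearest: 1 (45.051 km)
Q5 at 19.577°N, 100.220°W:
  1: √((-1.284·111.32)² + (-0.409·105.22)²) = √(20430.37992 + 1852.00950) = 149.273 km
  2: √((0.414·111.32)² + (0.572·105.22)²) = √(2123.96364 + 3622.33534) = 75.804 km
  3: √((0.260·111.32)² + (0.345·105.22)²) = √(837.70883 + 1317.75534) = 46.427 km
  4: √((-0.301·111.32)² + (1.068·105.22)²) = √(1122.74049 + 12628.13164) = 117.264 km
  → nearest: 3 (46.427 km)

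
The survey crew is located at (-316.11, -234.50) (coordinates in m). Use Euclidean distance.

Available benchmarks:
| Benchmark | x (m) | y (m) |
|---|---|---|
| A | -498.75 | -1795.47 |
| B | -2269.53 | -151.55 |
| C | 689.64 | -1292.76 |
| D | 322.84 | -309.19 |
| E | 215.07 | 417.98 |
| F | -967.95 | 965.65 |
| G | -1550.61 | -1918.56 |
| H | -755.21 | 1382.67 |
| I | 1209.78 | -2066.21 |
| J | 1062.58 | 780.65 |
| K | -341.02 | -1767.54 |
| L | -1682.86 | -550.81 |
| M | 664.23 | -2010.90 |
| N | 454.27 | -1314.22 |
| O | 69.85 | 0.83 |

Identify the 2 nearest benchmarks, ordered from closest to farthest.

Distances from (-316.11, -234.50):
A: 1571.62 m
B: 1955.18 m
C: 1459.95 m
D: 643.30 m
E: 841.36 m
F: 1365.74 m
G: 2088.07 m
H: 1675.72 m
I: 2384.01 m
J: 1712.11 m
K: 1533.24 m
L: 1402.87 m
M: 2028.96 m
N: 1326.38 m
O: 452.05 m
Sorted: O (452.05 m) < D (643.30 m) < E (841.36 m) < N (1326.38 m) < …

O, D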